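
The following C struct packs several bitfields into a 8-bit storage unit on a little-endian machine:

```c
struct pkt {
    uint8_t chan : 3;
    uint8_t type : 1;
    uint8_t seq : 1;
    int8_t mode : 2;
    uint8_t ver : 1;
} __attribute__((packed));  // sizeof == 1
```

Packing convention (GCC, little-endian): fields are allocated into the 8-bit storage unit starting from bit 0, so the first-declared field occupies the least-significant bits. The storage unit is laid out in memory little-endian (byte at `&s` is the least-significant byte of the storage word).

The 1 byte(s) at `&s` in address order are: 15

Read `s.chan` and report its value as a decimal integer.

[0]=0x15 (little-endian) → word 0x15
chan:3 @ bit 0 → (0x15>>0)&0x7 = 0x5  ←
type:1 @ bit 3 → (0x15>>3)&0x1 = 0x0
seq:1 @ bit 4 → (0x15>>4)&0x1 = 0x1
mode:2 @ bit 5 → (0x15>>5)&0x3 = 0x0
ver:1 @ bit 7 → (0x15>>7)&0x1 = 0x0

5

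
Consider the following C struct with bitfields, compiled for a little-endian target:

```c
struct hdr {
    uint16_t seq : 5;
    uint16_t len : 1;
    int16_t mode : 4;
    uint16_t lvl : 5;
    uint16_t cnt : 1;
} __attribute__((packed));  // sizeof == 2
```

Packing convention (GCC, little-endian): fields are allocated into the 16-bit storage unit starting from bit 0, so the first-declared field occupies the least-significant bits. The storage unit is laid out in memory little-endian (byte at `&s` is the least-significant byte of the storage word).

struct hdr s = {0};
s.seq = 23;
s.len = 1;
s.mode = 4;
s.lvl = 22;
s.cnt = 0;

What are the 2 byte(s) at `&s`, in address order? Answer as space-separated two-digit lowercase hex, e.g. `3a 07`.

[0+:5] seq=23 & 0x1f = 0x17; word=0x0017
[5+:1] len=1 & 0x1 = 0x1; word=0x0037
[6+:4] mode=4 & 0xf = 0x4; word=0x0137
[10+:5] lvl=22 & 0x1f = 0x16; word=0x5937
[15+:1] cnt=0 & 0x1 = 0x0; word=0x5937
word = 0x5937 → little-endian bytes:
  [0]=0x37  [1]=0x59

37 59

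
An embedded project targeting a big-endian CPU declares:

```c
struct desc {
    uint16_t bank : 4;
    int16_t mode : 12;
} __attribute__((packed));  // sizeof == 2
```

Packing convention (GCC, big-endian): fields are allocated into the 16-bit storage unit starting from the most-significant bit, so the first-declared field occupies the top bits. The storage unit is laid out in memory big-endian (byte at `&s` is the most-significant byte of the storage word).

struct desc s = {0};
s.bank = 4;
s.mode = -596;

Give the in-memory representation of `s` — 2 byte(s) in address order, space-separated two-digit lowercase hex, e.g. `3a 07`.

4d ac

bank:4 = 4 → 0x4 << 12 → word 0x4000
mode:12 = -596 → 0xdac << 0 → word 0x4dac
word = 0x4dac → big-endian bytes:
  [0]=0x4d  [1]=0xac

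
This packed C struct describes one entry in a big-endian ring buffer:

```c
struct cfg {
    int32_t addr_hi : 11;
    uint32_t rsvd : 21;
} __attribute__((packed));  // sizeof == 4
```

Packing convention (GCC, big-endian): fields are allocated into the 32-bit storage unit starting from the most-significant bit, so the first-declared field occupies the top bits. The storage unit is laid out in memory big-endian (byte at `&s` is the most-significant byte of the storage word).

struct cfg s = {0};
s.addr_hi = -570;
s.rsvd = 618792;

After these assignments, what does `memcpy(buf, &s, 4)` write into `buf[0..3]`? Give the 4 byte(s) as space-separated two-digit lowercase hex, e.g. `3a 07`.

[21+:11] addr_hi=-570 & 0x7ff = 0x5c6; word=0xb8c00000
[0+:21] rsvd=618792 & 0x1fffff = 0x97128; word=0xb8c97128
word = 0xb8c97128 → big-endian bytes:
  [0]=0xb8  [1]=0xc9  [2]=0x71  [3]=0x28

b8 c9 71 28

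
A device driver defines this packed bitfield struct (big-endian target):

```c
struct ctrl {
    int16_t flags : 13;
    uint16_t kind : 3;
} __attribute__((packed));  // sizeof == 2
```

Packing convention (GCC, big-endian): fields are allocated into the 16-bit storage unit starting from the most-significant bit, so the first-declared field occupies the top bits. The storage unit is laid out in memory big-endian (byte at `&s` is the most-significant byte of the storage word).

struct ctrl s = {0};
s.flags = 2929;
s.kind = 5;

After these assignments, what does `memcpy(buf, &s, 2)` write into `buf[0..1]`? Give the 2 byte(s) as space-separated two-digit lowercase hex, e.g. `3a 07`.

flags (13b) val=2929 bits=0xb71 at bit 3: 0x5b88
kind (3b) val=5 bits=0x5 at bit 0: 0x5b8d
word = 0x5b8d → big-endian bytes:
  [0]=0x5b  [1]=0x8d

5b 8d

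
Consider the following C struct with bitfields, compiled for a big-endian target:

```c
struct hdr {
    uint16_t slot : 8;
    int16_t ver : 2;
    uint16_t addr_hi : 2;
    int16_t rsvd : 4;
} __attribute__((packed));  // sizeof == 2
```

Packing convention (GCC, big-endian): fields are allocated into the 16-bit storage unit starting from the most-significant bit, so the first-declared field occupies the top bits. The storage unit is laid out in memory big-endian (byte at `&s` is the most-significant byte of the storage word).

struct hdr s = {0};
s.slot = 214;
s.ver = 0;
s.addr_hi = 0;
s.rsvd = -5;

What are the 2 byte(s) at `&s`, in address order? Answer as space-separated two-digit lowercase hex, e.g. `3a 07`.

d6 0b

[8+:8] slot=214 & 0xff = 0xd6; word=0xd600
[6+:2] ver=0 & 0x3 = 0x0; word=0xd600
[4+:2] addr_hi=0 & 0x3 = 0x0; word=0xd600
[0+:4] rsvd=-5 & 0xf = 0xb; word=0xd60b
word = 0xd60b → big-endian bytes:
  [0]=0xd6  [1]=0x0b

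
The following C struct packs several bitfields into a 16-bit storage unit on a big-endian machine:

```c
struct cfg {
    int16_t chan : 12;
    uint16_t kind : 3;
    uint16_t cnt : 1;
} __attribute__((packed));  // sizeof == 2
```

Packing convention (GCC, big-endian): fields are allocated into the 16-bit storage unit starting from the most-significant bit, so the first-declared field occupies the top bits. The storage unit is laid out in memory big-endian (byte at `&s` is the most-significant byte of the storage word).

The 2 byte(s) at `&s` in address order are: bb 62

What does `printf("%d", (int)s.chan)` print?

[0]=0xbb [1]=0x62 (big-endian) → word 0xbb62
chan:12 @ bit 4 → (0xbb62>>4)&0xfff = 0xbb6  ←
kind:3 @ bit 1 → (0xbb62>>1)&0x7 = 0x1
cnt:1 @ bit 0 → (0xbb62>>0)&0x1 = 0x0
chan signed 12b, MSB=1: 2998 - 4096 = -1098

-1098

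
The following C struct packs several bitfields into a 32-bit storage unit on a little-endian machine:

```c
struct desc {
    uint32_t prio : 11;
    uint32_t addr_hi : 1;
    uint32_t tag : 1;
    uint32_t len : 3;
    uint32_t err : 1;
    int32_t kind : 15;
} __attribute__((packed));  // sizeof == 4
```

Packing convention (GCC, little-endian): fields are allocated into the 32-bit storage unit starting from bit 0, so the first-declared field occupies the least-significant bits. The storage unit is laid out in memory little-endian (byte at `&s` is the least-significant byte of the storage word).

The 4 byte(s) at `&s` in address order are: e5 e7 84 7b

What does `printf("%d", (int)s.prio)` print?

[0]=0xe5 [1]=0xe7 [2]=0x84 [3]=0x7b (little-endian) → word 0x7b84e7e5
prio:11 @ bit 0 → (0x7b84e7e5>>0)&0x7ff = 0x7e5  ←
addr_hi:1 @ bit 11 → (0x7b84e7e5>>11)&0x1 = 0x0
tag:1 @ bit 12 → (0x7b84e7e5>>12)&0x1 = 0x0
len:3 @ bit 13 → (0x7b84e7e5>>13)&0x7 = 0x7
err:1 @ bit 16 → (0x7b84e7e5>>16)&0x1 = 0x0
kind:15 @ bit 17 → (0x7b84e7e5>>17)&0x7fff = 0x3dc2

2021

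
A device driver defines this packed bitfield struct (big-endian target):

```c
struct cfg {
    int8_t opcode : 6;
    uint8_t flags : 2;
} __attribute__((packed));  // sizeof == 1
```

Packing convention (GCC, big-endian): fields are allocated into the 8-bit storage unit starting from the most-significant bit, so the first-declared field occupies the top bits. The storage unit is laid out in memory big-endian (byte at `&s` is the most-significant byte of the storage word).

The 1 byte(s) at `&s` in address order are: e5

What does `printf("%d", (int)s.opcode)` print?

-7

[0]=0xe5 (big-endian) → word 0xe5
opcode [2+:6] = (word>>2) & 0x3f = 57  ←
flags [0+:2] = (word>>0) & 0x3 = 1
opcode signed 6b, MSB=1: 57 - 64 = -7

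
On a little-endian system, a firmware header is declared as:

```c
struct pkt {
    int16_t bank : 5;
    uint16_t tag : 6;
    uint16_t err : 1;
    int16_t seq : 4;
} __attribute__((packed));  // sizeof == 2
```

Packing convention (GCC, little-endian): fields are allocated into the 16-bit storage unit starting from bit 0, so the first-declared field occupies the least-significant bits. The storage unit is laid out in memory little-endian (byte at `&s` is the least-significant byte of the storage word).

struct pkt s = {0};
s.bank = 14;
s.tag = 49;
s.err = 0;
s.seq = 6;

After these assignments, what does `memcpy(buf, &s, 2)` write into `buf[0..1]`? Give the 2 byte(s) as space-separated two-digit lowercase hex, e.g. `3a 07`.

2e 66

[0+:5] bank=14 & 0x1f = 0xe; word=0x000e
[5+:6] tag=49 & 0x3f = 0x31; word=0x062e
[11+:1] err=0 & 0x1 = 0x0; word=0x062e
[12+:4] seq=6 & 0xf = 0x6; word=0x662e
word = 0x662e → little-endian bytes:
  [0]=0x2e  [1]=0x66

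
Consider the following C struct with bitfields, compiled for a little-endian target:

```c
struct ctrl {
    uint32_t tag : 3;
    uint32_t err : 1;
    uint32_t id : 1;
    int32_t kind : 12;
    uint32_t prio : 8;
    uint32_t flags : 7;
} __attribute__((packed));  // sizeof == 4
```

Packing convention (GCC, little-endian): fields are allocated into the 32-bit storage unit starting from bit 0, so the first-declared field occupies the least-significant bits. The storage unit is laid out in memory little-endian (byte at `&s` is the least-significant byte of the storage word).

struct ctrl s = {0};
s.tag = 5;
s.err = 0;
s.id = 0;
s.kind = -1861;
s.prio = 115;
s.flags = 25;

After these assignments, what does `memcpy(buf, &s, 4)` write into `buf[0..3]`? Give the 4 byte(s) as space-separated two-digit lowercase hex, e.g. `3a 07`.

65 17 e7 32

tag:3 = 5 → 0x5 << 0 → word 0x00000005
err:1 = 0 → 0x0 << 3 → word 0x00000005
id:1 = 0 → 0x0 << 4 → word 0x00000005
kind:12 = -1861 → 0x8bb << 5 → word 0x00011765
prio:8 = 115 → 0x73 << 17 → word 0x00e71765
flags:7 = 25 → 0x19 << 25 → word 0x32e71765
word = 0x32e71765 → little-endian bytes:
  [0]=0x65  [1]=0x17  [2]=0xe7  [3]=0x32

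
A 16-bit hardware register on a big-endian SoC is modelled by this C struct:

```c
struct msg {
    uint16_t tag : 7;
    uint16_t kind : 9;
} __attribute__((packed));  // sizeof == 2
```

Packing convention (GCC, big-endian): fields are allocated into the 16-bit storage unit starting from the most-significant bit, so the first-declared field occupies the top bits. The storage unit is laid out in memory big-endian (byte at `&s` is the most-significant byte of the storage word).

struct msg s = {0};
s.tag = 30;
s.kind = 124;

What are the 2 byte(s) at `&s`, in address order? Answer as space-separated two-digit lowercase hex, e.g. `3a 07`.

tag (7b) val=30 bits=0x1e at bit 9: 0x3c00
kind (9b) val=124 bits=0x7c at bit 0: 0x3c7c
word = 0x3c7c → big-endian bytes:
  [0]=0x3c  [1]=0x7c

3c 7c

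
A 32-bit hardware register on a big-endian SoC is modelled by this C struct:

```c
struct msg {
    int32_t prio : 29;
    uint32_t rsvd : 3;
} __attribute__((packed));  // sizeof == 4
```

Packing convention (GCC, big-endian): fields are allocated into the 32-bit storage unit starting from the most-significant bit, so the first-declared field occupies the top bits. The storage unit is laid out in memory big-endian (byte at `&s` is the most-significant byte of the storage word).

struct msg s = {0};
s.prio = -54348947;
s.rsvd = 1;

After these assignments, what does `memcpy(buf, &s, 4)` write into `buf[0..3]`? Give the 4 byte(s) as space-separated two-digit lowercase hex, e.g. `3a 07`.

prio (29b) val=-54348947 bits=0x1cc2b36d at bit 3: 0xe6159b68
rsvd (3b) val=1 bits=0x1 at bit 0: 0xe6159b69
word = 0xe6159b69 → big-endian bytes:
  [0]=0xe6  [1]=0x15  [2]=0x9b  [3]=0x69

e6 15 9b 69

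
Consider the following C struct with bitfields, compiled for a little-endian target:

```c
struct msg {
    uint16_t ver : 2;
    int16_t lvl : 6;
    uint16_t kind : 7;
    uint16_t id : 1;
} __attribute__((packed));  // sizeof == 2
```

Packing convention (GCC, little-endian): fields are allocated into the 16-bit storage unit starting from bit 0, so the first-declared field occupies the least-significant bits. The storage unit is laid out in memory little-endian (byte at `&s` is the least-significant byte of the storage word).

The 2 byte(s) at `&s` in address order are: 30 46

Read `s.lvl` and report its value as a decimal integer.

12

[0]=0x30 [1]=0x46 (little-endian) → word 0x4630
ver [0+:2] = (word>>0) & 0x3 = 0
lvl [2+:6] = (word>>2) & 0x3f = 12  ←
kind [8+:7] = (word>>8) & 0x7f = 70
id [15+:1] = (word>>15) & 0x1 = 0
lvl signed 6b, MSB=0: value = 12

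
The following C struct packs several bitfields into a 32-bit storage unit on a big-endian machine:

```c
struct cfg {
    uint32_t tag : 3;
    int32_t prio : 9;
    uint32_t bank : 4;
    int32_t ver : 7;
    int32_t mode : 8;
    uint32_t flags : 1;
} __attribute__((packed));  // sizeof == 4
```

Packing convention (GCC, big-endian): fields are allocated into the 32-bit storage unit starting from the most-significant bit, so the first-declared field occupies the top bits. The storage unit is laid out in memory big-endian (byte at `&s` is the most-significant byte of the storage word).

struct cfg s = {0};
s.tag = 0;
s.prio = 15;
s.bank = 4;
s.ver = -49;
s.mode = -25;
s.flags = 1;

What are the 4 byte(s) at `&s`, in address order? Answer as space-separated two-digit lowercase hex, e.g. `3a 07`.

00 f4 9f cf

tag:3 = 0 → 0x0 << 29 → word 0x00000000
prio:9 = 15 → 0xf << 20 → word 0x00f00000
bank:4 = 4 → 0x4 << 16 → word 0x00f40000
ver:7 = -49 → 0x4f << 9 → word 0x00f49e00
mode:8 = -25 → 0xe7 << 1 → word 0x00f49fce
flags:1 = 1 → 0x1 << 0 → word 0x00f49fcf
word = 0x00f49fcf → big-endian bytes:
  [0]=0x00  [1]=0xf4  [2]=0x9f  [3]=0xcf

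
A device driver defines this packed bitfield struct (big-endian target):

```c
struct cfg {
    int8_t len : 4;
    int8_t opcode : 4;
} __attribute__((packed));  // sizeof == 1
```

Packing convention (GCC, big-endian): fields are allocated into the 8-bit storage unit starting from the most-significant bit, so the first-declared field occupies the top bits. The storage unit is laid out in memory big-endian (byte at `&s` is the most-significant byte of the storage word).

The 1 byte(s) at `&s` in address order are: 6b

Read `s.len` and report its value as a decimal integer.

6

[0]=0x6b (big-endian) → word 0x6b
len [4+:4] = (word>>4) & 0xf = 6  ←
opcode [0+:4] = (word>>0) & 0xf = 11
len signed 4b, MSB=0: value = 6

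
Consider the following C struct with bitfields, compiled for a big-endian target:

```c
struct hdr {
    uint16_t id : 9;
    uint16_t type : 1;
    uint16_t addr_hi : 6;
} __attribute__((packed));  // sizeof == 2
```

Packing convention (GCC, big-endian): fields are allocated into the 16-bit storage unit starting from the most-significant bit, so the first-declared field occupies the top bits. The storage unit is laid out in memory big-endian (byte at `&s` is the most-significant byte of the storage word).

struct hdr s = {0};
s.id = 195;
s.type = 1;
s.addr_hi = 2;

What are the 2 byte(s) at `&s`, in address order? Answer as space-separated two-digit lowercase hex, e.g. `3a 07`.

id:9 = 195 → 0xc3 << 7 → word 0x6180
type:1 = 1 → 0x1 << 6 → word 0x61c0
addr_hi:6 = 2 → 0x2 << 0 → word 0x61c2
word = 0x61c2 → big-endian bytes:
  [0]=0x61  [1]=0xc2

61 c2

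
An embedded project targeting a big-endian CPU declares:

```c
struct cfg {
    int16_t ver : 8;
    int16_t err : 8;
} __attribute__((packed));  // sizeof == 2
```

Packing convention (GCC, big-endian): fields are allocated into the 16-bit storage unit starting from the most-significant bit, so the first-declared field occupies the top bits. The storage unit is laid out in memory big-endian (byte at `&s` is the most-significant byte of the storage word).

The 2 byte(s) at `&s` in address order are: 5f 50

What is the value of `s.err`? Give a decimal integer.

80

[0]=0x5f [1]=0x50 (big-endian) → word 0x5f50
ver:8 @ bit 8 → (0x5f50>>8)&0xff = 0x5f
err:8 @ bit 0 → (0x5f50>>0)&0xff = 0x50  ←
err signed 8b, MSB=0: value = 80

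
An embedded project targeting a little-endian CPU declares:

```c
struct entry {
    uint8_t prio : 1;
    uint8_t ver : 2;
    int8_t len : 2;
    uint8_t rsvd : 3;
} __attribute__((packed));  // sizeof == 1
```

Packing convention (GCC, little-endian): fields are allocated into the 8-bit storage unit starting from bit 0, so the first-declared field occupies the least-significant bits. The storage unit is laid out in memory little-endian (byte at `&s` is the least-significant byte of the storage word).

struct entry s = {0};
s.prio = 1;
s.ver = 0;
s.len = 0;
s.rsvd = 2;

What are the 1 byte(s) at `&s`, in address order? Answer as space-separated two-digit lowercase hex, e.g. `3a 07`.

41

prio (1b) val=1 bits=0x1 at bit 0: 0x01
ver (2b) val=0 bits=0x0 at bit 1: 0x01
len (2b) val=0 bits=0x0 at bit 3: 0x01
rsvd (3b) val=2 bits=0x2 at bit 5: 0x41
word = 0x41 → little-endian bytes:
  [0]=0x41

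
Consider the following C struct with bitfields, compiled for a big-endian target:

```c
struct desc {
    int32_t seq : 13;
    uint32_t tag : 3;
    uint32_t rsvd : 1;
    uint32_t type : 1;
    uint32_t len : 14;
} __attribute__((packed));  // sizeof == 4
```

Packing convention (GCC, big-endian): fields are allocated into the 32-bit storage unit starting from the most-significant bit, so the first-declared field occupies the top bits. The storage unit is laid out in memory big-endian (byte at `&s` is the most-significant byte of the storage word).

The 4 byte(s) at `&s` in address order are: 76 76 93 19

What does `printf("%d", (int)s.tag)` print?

6

[0]=0x76 [1]=0x76 [2]=0x93 [3]=0x19 (big-endian) → word 0x76769319
seq [19+:13] = (word>>19) & 0x1fff = 3790
tag [16+:3] = (word>>16) & 0x7 = 6  ←
rsvd [15+:1] = (word>>15) & 0x1 = 1
type [14+:1] = (word>>14) & 0x1 = 0
len [0+:14] = (word>>0) & 0x3fff = 4889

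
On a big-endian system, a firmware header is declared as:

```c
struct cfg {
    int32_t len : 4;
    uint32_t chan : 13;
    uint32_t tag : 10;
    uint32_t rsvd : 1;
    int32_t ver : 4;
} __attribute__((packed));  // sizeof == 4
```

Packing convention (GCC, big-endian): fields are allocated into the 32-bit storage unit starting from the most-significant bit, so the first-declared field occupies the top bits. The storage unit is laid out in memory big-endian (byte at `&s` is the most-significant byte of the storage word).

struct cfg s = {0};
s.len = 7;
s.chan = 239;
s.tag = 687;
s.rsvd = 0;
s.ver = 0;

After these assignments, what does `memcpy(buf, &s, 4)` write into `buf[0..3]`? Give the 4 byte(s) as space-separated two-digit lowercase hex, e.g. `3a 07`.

len (4b) val=7 bits=0x7 at bit 28: 0x70000000
chan (13b) val=239 bits=0xef at bit 15: 0x70778000
tag (10b) val=687 bits=0x2af at bit 5: 0x7077d5e0
rsvd (1b) val=0 bits=0x0 at bit 4: 0x7077d5e0
ver (4b) val=0 bits=0x0 at bit 0: 0x7077d5e0
word = 0x7077d5e0 → big-endian bytes:
  [0]=0x70  [1]=0x77  [2]=0xd5  [3]=0xe0

70 77 d5 e0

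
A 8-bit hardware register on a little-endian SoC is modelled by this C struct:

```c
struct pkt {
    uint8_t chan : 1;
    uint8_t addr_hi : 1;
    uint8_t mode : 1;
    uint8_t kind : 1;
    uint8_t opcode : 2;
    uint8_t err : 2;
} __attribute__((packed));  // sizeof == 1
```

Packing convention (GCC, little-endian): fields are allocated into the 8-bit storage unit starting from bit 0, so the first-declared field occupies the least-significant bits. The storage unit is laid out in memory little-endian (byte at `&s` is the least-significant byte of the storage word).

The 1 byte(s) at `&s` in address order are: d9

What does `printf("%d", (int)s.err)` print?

[0]=0xd9 (little-endian) → word 0xd9
chan [0+:1] = (word>>0) & 0x1 = 1
addr_hi [1+:1] = (word>>1) & 0x1 = 0
mode [2+:1] = (word>>2) & 0x1 = 0
kind [3+:1] = (word>>3) & 0x1 = 1
opcode [4+:2] = (word>>4) & 0x3 = 1
err [6+:2] = (word>>6) & 0x3 = 3  ←

3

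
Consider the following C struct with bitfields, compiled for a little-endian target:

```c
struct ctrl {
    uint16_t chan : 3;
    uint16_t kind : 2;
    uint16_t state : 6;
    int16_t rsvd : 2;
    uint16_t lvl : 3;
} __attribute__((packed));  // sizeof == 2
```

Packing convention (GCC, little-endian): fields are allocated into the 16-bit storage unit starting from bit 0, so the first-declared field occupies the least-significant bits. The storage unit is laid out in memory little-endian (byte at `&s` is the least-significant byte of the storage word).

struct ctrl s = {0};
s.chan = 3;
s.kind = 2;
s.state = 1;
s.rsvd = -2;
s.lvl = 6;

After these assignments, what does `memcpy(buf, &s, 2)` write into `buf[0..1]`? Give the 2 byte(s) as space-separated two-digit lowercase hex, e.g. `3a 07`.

33 d0

chan:3 = 3 → 0x3 << 0 → word 0x0003
kind:2 = 2 → 0x2 << 3 → word 0x0013
state:6 = 1 → 0x1 << 5 → word 0x0033
rsvd:2 = -2 → 0x2 << 11 → word 0x1033
lvl:3 = 6 → 0x6 << 13 → word 0xd033
word = 0xd033 → little-endian bytes:
  [0]=0x33  [1]=0xd0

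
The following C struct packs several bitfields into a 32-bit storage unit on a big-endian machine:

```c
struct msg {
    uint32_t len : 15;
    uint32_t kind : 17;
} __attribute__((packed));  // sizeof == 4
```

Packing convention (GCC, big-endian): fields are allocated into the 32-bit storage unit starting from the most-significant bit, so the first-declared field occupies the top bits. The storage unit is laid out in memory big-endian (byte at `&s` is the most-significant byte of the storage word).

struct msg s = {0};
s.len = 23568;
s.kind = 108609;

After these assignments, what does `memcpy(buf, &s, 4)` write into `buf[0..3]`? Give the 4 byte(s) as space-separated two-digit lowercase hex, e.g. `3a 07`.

[17+:15] len=23568 & 0x7fff = 0x5c10; word=0xb8200000
[0+:17] kind=108609 & 0x1ffff = 0x1a841; word=0xb821a841
word = 0xb821a841 → big-endian bytes:
  [0]=0xb8  [1]=0x21  [2]=0xa8  [3]=0x41

b8 21 a8 41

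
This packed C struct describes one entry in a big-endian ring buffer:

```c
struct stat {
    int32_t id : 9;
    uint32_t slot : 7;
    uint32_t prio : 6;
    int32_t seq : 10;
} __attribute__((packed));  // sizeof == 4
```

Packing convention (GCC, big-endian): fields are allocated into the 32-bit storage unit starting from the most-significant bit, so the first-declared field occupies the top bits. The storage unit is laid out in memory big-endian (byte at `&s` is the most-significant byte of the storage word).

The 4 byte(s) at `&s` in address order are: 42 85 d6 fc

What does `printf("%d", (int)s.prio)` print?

[0]=0x42 [1]=0x85 [2]=0xd6 [3]=0xfc (big-endian) → word 0x4285d6fc
id:9 @ bit 23 → (0x4285d6fc>>23)&0x1ff = 0x85
slot:7 @ bit 16 → (0x4285d6fc>>16)&0x7f = 0x5
prio:6 @ bit 10 → (0x4285d6fc>>10)&0x3f = 0x35  ←
seq:10 @ bit 0 → (0x4285d6fc>>0)&0x3ff = 0x2fc

53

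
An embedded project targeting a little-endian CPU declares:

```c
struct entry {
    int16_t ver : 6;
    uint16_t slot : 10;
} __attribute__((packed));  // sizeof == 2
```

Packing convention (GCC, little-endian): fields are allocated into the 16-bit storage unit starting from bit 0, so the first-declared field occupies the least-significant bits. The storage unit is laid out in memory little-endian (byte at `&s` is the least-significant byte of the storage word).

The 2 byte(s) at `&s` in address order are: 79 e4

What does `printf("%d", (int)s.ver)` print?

-7

[0]=0x79 [1]=0xe4 (little-endian) → word 0xe479
ver [0+:6] = (word>>0) & 0x3f = 57  ←
slot [6+:10] = (word>>6) & 0x3ff = 913
ver signed 6b, MSB=1: 57 - 64 = -7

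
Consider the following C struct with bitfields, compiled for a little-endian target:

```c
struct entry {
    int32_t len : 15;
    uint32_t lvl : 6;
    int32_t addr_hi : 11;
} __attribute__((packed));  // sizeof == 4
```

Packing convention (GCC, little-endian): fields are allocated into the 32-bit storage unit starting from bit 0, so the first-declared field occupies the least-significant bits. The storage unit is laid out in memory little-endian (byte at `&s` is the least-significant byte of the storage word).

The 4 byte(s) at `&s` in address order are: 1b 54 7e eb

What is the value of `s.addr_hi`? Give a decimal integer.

-165

[0]=0x1b [1]=0x54 [2]=0x7e [3]=0xeb (little-endian) → word 0xeb7e541b
len [0+:15] = (word>>0) & 0x7fff = 21531
lvl [15+:6] = (word>>15) & 0x3f = 60
addr_hi [21+:11] = (word>>21) & 0x7ff = 1883  ←
addr_hi signed 11b, MSB=1: 1883 - 2048 = -165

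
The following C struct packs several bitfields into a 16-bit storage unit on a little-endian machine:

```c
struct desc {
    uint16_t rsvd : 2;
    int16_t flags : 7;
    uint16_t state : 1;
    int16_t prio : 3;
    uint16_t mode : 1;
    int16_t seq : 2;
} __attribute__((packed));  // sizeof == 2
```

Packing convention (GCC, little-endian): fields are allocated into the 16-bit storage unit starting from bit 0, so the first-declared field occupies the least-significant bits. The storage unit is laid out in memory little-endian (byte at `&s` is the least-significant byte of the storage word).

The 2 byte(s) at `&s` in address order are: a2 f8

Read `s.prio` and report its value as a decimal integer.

-2

[0]=0xa2 [1]=0xf8 (little-endian) → word 0xf8a2
rsvd:2 @ bit 0 → (0xf8a2>>0)&0x3 = 0x2
flags:7 @ bit 2 → (0xf8a2>>2)&0x7f = 0x28
state:1 @ bit 9 → (0xf8a2>>9)&0x1 = 0x0
prio:3 @ bit 10 → (0xf8a2>>10)&0x7 = 0x6  ←
mode:1 @ bit 13 → (0xf8a2>>13)&0x1 = 0x1
seq:2 @ bit 14 → (0xf8a2>>14)&0x3 = 0x3
prio signed 3b, MSB=1: 6 - 8 = -2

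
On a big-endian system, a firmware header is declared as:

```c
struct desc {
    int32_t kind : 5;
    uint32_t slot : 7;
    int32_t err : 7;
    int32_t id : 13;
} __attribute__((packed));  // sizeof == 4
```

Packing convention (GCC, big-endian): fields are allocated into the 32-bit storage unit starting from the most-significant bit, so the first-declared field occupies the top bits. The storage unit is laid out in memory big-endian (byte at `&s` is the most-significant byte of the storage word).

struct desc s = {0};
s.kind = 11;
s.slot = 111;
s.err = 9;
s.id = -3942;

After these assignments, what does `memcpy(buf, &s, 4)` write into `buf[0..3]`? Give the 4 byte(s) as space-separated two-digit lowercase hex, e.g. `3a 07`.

5e f1 30 9a

[27+:5] kind=11 & 0x1f = 0xb; word=0x58000000
[20+:7] slot=111 & 0x7f = 0x6f; word=0x5ef00000
[13+:7] err=9 & 0x7f = 0x9; word=0x5ef12000
[0+:13] id=-3942 & 0x1fff = 0x109a; word=0x5ef1309a
word = 0x5ef1309a → big-endian bytes:
  [0]=0x5e  [1]=0xf1  [2]=0x30  [3]=0x9a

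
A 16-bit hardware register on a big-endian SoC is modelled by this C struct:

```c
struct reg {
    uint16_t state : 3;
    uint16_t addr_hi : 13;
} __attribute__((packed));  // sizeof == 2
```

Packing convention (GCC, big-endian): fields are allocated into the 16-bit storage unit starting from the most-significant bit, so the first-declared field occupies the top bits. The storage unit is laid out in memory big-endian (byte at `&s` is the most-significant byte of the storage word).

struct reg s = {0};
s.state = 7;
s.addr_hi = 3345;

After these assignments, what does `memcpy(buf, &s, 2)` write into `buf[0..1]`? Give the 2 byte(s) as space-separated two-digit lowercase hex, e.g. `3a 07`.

ed 11

state:3 = 7 → 0x7 << 13 → word 0xe000
addr_hi:13 = 3345 → 0xd11 << 0 → word 0xed11
word = 0xed11 → big-endian bytes:
  [0]=0xed  [1]=0x11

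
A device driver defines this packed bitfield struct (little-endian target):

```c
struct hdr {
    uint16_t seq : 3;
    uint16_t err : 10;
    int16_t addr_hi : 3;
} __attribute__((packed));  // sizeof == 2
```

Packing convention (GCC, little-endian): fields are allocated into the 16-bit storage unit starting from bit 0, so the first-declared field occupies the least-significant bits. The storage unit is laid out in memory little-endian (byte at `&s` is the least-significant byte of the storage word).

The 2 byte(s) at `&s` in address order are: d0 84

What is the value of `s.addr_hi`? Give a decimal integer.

-4

[0]=0xd0 [1]=0x84 (little-endian) → word 0x84d0
seq:3 @ bit 0 → (0x84d0>>0)&0x7 = 0x0
err:10 @ bit 3 → (0x84d0>>3)&0x3ff = 0x9a
addr_hi:3 @ bit 13 → (0x84d0>>13)&0x7 = 0x4  ←
addr_hi signed 3b, MSB=1: 4 - 8 = -4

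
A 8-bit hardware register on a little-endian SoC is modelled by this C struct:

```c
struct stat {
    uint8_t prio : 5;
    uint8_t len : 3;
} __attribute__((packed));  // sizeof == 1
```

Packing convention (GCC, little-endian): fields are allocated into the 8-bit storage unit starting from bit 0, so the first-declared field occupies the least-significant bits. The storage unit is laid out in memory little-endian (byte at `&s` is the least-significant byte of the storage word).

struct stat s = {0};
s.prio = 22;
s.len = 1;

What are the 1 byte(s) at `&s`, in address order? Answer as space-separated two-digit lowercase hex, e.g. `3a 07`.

[0+:5] prio=22 & 0x1f = 0x16; word=0x16
[5+:3] len=1 & 0x7 = 0x1; word=0x36
word = 0x36 → little-endian bytes:
  [0]=0x36

36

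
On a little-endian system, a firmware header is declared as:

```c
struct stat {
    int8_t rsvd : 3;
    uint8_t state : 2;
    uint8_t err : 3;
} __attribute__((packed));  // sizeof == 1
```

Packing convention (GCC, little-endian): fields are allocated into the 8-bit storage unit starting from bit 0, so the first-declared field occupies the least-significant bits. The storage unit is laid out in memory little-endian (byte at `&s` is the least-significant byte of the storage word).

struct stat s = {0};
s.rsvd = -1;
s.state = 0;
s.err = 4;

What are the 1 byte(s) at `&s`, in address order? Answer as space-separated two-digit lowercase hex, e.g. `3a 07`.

87

rsvd:3 = -1 → 0x7 << 0 → word 0x07
state:2 = 0 → 0x0 << 3 → word 0x07
err:3 = 4 → 0x4 << 5 → word 0x87
word = 0x87 → little-endian bytes:
  [0]=0x87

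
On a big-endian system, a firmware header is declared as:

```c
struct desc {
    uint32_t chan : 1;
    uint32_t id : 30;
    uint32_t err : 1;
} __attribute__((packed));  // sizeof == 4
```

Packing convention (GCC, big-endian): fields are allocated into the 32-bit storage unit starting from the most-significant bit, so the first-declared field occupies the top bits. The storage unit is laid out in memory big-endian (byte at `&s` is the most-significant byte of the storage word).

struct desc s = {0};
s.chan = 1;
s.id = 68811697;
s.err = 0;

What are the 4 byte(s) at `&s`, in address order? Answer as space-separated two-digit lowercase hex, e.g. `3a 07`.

88 33 f7 62

[31+:1] chan=1 & 0x1 = 0x1; word=0x80000000
[1+:30] id=68811697 & 0x3fffffff = 0x419fbb1; word=0x8833f762
[0+:1] err=0 & 0x1 = 0x0; word=0x8833f762
word = 0x8833f762 → big-endian bytes:
  [0]=0x88  [1]=0x33  [2]=0xf7  [3]=0x62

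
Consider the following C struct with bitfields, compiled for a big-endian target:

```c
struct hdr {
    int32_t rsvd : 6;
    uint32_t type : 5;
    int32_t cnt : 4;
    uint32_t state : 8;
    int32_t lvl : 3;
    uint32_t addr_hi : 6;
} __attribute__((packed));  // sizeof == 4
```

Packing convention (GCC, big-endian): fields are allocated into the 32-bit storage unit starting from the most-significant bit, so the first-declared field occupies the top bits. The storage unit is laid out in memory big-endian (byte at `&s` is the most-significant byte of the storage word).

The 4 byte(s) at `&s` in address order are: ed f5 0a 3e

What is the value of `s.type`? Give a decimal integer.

[0]=0xed [1]=0xf5 [2]=0x0a [3]=0x3e (big-endian) → word 0xedf50a3e
rsvd:6 @ bit 26 → (0xedf50a3e>>26)&0x3f = 0x3b
type:5 @ bit 21 → (0xedf50a3e>>21)&0x1f = 0xf  ←
cnt:4 @ bit 17 → (0xedf50a3e>>17)&0xf = 0xa
state:8 @ bit 9 → (0xedf50a3e>>9)&0xff = 0x85
lvl:3 @ bit 6 → (0xedf50a3e>>6)&0x7 = 0x0
addr_hi:6 @ bit 0 → (0xedf50a3e>>0)&0x3f = 0x3e

15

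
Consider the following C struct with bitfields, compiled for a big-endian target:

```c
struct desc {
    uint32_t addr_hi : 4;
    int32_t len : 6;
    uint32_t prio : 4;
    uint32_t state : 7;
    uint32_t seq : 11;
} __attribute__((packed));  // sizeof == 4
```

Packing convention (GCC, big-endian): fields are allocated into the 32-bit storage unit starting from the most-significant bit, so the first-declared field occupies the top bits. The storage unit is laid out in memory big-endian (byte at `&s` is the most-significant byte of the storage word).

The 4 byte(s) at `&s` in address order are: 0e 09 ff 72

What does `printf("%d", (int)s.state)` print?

63

[0]=0x0e [1]=0x09 [2]=0xff [3]=0x72 (big-endian) → word 0x0e09ff72
addr_hi:4 @ bit 28 → (0x0e09ff72>>28)&0xf = 0x0
len:6 @ bit 22 → (0x0e09ff72>>22)&0x3f = 0x38
prio:4 @ bit 18 → (0x0e09ff72>>18)&0xf = 0x2
state:7 @ bit 11 → (0x0e09ff72>>11)&0x7f = 0x3f  ←
seq:11 @ bit 0 → (0x0e09ff72>>0)&0x7ff = 0x772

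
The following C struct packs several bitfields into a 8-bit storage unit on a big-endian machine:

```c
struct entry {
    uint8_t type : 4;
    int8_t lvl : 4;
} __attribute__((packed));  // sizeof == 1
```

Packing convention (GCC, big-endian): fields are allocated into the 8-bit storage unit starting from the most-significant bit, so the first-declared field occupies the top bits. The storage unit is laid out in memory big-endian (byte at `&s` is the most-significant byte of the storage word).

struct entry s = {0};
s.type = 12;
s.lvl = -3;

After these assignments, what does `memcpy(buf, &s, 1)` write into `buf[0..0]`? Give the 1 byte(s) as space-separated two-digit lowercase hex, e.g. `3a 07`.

type:4 = 12 → 0xc << 4 → word 0xc0
lvl:4 = -3 → 0xd << 0 → word 0xcd
word = 0xcd → big-endian bytes:
  [0]=0xcd

cd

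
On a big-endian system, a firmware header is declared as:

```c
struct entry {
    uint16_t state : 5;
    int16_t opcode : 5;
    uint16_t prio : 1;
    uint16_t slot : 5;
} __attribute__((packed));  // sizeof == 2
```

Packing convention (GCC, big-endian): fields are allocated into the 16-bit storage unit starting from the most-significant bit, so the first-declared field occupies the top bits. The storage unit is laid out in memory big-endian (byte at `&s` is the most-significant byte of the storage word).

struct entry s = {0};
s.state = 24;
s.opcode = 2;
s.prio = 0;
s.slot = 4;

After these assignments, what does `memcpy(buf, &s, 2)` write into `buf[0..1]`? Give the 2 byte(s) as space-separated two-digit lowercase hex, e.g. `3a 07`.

c0 84

state:5 = 24 → 0x18 << 11 → word 0xc000
opcode:5 = 2 → 0x2 << 6 → word 0xc080
prio:1 = 0 → 0x0 << 5 → word 0xc080
slot:5 = 4 → 0x4 << 0 → word 0xc084
word = 0xc084 → big-endian bytes:
  [0]=0xc0  [1]=0x84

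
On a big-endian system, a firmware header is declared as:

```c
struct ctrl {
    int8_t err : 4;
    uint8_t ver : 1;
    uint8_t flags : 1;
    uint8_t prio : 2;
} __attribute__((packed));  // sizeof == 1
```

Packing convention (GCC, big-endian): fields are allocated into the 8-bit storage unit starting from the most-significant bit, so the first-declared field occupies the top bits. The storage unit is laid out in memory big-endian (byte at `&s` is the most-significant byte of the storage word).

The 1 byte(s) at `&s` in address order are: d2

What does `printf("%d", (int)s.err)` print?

-3

[0]=0xd2 (big-endian) → word 0xd2
err:4 @ bit 4 → (0xd2>>4)&0xf = 0xd  ←
ver:1 @ bit 3 → (0xd2>>3)&0x1 = 0x0
flags:1 @ bit 2 → (0xd2>>2)&0x1 = 0x0
prio:2 @ bit 0 → (0xd2>>0)&0x3 = 0x2
err signed 4b, MSB=1: 13 - 16 = -3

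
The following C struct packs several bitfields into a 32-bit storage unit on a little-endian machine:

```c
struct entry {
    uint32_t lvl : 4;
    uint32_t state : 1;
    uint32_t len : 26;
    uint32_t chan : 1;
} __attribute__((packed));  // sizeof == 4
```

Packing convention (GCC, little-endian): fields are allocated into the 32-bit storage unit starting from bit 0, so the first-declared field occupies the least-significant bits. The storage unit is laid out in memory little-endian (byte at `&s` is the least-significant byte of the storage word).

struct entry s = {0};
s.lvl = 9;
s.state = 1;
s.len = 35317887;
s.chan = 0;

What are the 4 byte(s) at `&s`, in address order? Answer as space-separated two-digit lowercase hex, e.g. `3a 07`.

lvl:4 = 9 → 0x9 << 0 → word 0x00000009
state:1 = 1 → 0x1 << 4 → word 0x00000019
len:26 = 35317887 → 0x21ae87f << 5 → word 0x435d0ff9
chan:1 = 0 → 0x0 << 31 → word 0x435d0ff9
word = 0x435d0ff9 → little-endian bytes:
  [0]=0xf9  [1]=0x0f  [2]=0x5d  [3]=0x43

f9 0f 5d 43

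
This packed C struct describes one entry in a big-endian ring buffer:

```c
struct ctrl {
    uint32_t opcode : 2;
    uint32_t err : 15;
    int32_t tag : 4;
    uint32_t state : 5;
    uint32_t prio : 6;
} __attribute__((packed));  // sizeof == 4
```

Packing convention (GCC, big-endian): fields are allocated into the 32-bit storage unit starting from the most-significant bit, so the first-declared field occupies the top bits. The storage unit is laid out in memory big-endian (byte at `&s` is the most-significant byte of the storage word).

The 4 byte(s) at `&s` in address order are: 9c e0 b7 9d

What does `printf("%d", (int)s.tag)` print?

[0]=0x9c [1]=0xe0 [2]=0xb7 [3]=0x9d (big-endian) → word 0x9ce0b79d
opcode:2 @ bit 30 → (0x9ce0b79d>>30)&0x3 = 0x2
err:15 @ bit 15 → (0x9ce0b79d>>15)&0x7fff = 0x39c1
tag:4 @ bit 11 → (0x9ce0b79d>>11)&0xf = 0x6  ←
state:5 @ bit 6 → (0x9ce0b79d>>6)&0x1f = 0x1e
prio:6 @ bit 0 → (0x9ce0b79d>>0)&0x3f = 0x1d
tag signed 4b, MSB=0: value = 6

6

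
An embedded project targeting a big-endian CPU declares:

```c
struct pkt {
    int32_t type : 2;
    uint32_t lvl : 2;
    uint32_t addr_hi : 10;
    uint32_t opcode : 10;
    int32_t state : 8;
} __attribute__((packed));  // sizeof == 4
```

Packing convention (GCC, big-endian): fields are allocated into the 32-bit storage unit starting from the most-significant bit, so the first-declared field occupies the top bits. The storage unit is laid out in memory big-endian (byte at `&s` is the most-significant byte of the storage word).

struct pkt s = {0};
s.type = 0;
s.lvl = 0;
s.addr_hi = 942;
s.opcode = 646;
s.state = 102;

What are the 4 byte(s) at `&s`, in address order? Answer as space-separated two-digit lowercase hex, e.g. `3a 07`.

type:2 = 0 → 0x0 << 30 → word 0x00000000
lvl:2 = 0 → 0x0 << 28 → word 0x00000000
addr_hi:10 = 942 → 0x3ae << 18 → word 0x0eb80000
opcode:10 = 646 → 0x286 << 8 → word 0x0eba8600
state:8 = 102 → 0x66 << 0 → word 0x0eba8666
word = 0x0eba8666 → big-endian bytes:
  [0]=0x0e  [1]=0xba  [2]=0x86  [3]=0x66

0e ba 86 66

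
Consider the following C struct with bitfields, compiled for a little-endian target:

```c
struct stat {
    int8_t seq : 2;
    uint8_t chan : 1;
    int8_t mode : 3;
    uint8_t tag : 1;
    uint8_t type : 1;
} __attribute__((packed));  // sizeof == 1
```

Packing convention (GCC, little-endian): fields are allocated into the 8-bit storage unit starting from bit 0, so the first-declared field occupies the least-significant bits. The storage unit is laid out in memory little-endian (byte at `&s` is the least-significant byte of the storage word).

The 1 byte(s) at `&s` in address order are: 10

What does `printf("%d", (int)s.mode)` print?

[0]=0x10 (little-endian) → word 0x10
seq:2 @ bit 0 → (0x10>>0)&0x3 = 0x0
chan:1 @ bit 2 → (0x10>>2)&0x1 = 0x0
mode:3 @ bit 3 → (0x10>>3)&0x7 = 0x2  ←
tag:1 @ bit 6 → (0x10>>6)&0x1 = 0x0
type:1 @ bit 7 → (0x10>>7)&0x1 = 0x0
mode signed 3b, MSB=0: value = 2

2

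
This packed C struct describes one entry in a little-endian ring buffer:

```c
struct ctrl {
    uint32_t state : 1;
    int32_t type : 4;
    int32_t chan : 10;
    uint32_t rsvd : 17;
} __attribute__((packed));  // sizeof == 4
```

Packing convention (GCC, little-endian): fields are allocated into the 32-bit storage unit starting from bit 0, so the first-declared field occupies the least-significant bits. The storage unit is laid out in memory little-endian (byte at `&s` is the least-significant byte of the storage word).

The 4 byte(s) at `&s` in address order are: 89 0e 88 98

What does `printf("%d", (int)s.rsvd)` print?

[0]=0x89 [1]=0x0e [2]=0x88 [3]=0x98 (little-endian) → word 0x98880e89
state:1 @ bit 0 → (0x98880e89>>0)&0x1 = 0x1
type:4 @ bit 1 → (0x98880e89>>1)&0xf = 0x4
chan:10 @ bit 5 → (0x98880e89>>5)&0x3ff = 0x74
rsvd:17 @ bit 15 → (0x98880e89>>15)&0x1ffff = 0x13110  ←

78096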